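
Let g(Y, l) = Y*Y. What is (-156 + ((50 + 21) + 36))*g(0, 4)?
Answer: 0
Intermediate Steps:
g(Y, l) = Y**2
(-156 + ((50 + 21) + 36))*g(0, 4) = (-156 + ((50 + 21) + 36))*0**2 = (-156 + (71 + 36))*0 = (-156 + 107)*0 = -49*0 = 0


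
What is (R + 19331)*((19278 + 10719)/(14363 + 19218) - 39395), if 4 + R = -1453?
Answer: -23645398383252/33581 ≈ -7.0413e+8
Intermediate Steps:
R = -1457 (R = -4 - 1453 = -1457)
(R + 19331)*((19278 + 10719)/(14363 + 19218) - 39395) = (-1457 + 19331)*((19278 + 10719)/(14363 + 19218) - 39395) = 17874*(29997/33581 - 39395) = 17874*(-1322893498/33581) = -23645398383252/33581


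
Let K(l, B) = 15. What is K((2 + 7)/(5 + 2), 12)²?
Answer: 225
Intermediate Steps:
K((2 + 7)/(5 + 2), 12)² = 15² = 225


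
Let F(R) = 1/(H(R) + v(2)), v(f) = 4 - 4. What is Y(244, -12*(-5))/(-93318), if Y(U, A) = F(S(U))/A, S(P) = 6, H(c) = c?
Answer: -1/33594480 ≈ -2.9767e-8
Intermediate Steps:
v(f) = 0
F(R) = 1/R (F(R) = 1/(R + 0) = 1/R)
Y(U, A) = 1/(6*A)
Y(244, -12*(-5))/(-93318) = (1/(6*((-12*(-5)))))/(-93318) = ((⅙)/60)*(-1/93318) = ((⅙)*(1/60))*(-1/93318) = (1/360)*(-1/93318) = -1/33594480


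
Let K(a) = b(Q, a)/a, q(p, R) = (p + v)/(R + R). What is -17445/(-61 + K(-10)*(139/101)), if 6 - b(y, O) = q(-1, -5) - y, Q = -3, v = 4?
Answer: 176194500/620687 ≈ 283.87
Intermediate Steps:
q(p, R) = (4 + p)/(2*R) (q(p, R) = (p + 4)/(R + R) = (4 + p)/((2*R)) = (4 + p)*(1/(2*R)) = (4 + p)/(2*R))
b(y, O) = 63/10 + y (b(y, O) = 6 - ((½)*(4 - 1)/(-5) - y) = 6 - ((½)*(-⅕)*3 - y) = 6 - (-3/10 - y) = 6 + (3/10 + y) = 63/10 + y)
K(a) = 33/(10*a) (K(a) = (63/10 - 3)/a = 33/(10*a))
-17445/(-61 + K(-10)*(139/101)) = -17445/(-61 + ((33/10)/(-10))*(139/101)) = -17445/(-61 + ((33/10)*(-⅒))*(139*(1/101))) = -17445/(-61 - 33/100*139/101) = -17445/(-61 - 4587/10100) = -17445/(-620687/10100) = -17445*(-10100/620687) = 176194500/620687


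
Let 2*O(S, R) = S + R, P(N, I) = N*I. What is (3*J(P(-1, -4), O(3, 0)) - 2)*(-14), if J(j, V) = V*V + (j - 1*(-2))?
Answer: -637/2 ≈ -318.50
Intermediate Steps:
P(N, I) = I*N
O(S, R) = R/2 + S/2 (O(S, R) = (S + R)/2 = (R + S)/2 = R/2 + S/2)
J(j, V) = 2 + j + V**2 (J(j, V) = V**2 + (j + 2) = V**2 + (2 + j) = 2 + j + V**2)
(3*J(P(-1, -4), O(3, 0)) - 2)*(-14) = (3*(2 - 4*(-1) + ((1/2)*0 + (1/2)*3)**2) - 2)*(-14) = (3*(2 + 4 + (0 + 3/2)**2) - 2)*(-14) = (3*(2 + 4 + (3/2)**2) - 2)*(-14) = (3*(2 + 4 + 9/4) - 2)*(-14) = (3*(33/4) - 2)*(-14) = (99/4 - 2)*(-14) = (91/4)*(-14) = -637/2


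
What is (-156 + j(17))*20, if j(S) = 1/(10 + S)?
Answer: -84220/27 ≈ -3119.3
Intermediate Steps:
(-156 + j(17))*20 = (-156 + 1/(10 + 17))*20 = (-156 + 1/27)*20 = -4211/27*20 = -84220/27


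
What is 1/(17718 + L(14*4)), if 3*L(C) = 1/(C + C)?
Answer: 336/5953249 ≈ 5.6440e-5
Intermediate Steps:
L(C) = 1/(6*C) (L(C) = 1/(3*(C + C)) = 1/(3*((2*C))) = (1/(2*C))/3 = 1/(6*C))
1/(17718 + L(14*4)) = 1/(17718 + 1/(6*((14*4)))) = 1/(17718 + (⅙)/56) = 1/(17718 + (⅙)*(1/56)) = 1/(17718 + 1/336) = 1/(5953249/336) = 336/5953249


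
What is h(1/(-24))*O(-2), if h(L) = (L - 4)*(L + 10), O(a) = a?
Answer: 23183/288 ≈ 80.497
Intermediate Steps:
h(L) = (-4 + L)*(10 + L)
h(1/(-24))*O(-2) = (-40 + (1/(-24))² + 6/(-24))*(-2) = (-40 + (-1/24)² + 6*(-1/24))*(-2) = (-40 + 1/576 - ¼)*(-2) = -23183/576*(-2) = 23183/288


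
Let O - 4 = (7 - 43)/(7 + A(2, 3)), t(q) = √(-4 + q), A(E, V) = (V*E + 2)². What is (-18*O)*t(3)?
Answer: -4464*I/71 ≈ -62.873*I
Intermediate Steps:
A(E, V) = (2 + E*V)² (A(E, V) = (E*V + 2)² = (2 + E*V)²)
O = 248/71 (O = 4 + (7 - 43)/(7 + (2 + 2*3)²) = 4 - 36/(7 + (2 + 6)²) = 4 - 36/(7 + 8²) = 4 - 36/(7 + 64) = 4 - 36/71 = 248/71 ≈ 3.4930)
(-18*O)*t(3) = (-18*248/71)*√(-4 + 3) = -4464*I/71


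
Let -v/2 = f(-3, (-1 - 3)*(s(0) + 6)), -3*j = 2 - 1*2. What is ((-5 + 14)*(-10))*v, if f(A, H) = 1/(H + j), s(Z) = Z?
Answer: -15/2 ≈ -7.5000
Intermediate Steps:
j = 0 (j = -(2 - 1*2)/3 = -(2 - 2)/3 = -⅓*0 = 0)
f(A, H) = 1/H (f(A, H) = 1/(H + 0) = 1/H)
v = 1/12 (v = -2*1/((0 + 6)*(-1 - 3)) = -2/((-4*6)) = -2/(-24) = -2*(-1/24) = 1/12 ≈ 0.083333)
((-5 + 14)*(-10))*v = ((-5 + 14)*(-10))*(1/12) = (9*(-10))*(1/12) = -90*1/12 = -15/2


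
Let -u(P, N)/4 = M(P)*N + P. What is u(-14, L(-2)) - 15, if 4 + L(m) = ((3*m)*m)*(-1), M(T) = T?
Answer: -855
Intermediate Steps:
L(m) = -4 - 3*m**2 (L(m) = -4 + ((3*m)*m)*(-1) = -4 + (3*m**2)*(-1) = -4 - 3*m**2)
u(P, N) = -4*P - 4*N*P (u(P, N) = -4*(P*N + P) = -4*(N*P + P) = -4*(P + N*P) = -4*P - 4*N*P)
u(-14, L(-2)) - 15 = 4*(-14)*(-1 - (-4 - 3*(-2)**2)) - 15 = 4*(-14)*(-1 - (-4 - 3*4)) - 15 = 4*(-14)*(-1 - (-4 - 12)) - 15 = 4*(-14)*(-1 - 1*(-16)) - 15 = 4*(-14)*(-1 + 16) - 15 = 4*(-14)*15 - 15 = -840 - 15 = -855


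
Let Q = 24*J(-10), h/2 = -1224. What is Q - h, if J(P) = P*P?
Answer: 4848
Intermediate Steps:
J(P) = P**2
h = -2448 (h = 2*(-1224) = -2448)
Q = 2400 (Q = 24*(-10)**2 = 24*100 = 2400)
Q - h = 2400 - 1*(-2448) = 2400 + 2448 = 4848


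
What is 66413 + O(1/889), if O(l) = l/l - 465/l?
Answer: -346971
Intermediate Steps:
O(l) = 1 - 465/l
66413 + O(1/889) = 66413 + (-465 + 1/889)/(1/889) = 66413 + 889*(-413384/889) = 66413 - 413384 = -346971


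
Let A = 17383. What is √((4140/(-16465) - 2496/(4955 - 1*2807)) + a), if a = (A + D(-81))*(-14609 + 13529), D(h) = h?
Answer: 2*I*√1623116258662702043/589447 ≈ 4322.8*I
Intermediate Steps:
a = -18686160 (a = (17383 - 81)*(-14609 + 13529) = 17302*(-1080) = -18686160)
√((4140/(-16465) - 2496/(4955 - 1*2807)) + a) = √((4140/(-16465) - 2496/(4955 - 1*2807)) - 18686160) = √((4140*(-1/16465) - 2496/(4955 - 2807)) - 18686160) = √((-828/3293 - 2496/2148) - 18686160) = √((-828/3293 - 2496*1/2148) - 18686160) = √((-828/3293 - 208/179) - 18686160) = √(-833156/589447 - 18686160) = √(-11014501786676/589447) = 2*I*√1623116258662702043/589447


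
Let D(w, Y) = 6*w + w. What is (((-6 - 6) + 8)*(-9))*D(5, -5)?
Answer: 1260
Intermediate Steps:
D(w, Y) = 7*w
(((-6 - 6) + 8)*(-9))*D(5, -5) = (((-6 - 6) + 8)*(-9))*(7*5) = ((-12 + 8)*(-9))*35 = -4*(-9)*35 = 36*35 = 1260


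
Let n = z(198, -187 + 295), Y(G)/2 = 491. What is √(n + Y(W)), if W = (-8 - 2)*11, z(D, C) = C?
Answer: √1090 ≈ 33.015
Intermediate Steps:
W = -110 (W = -10*11 = -110)
Y(G) = 982 (Y(G) = 2*491 = 982)
n = 108 (n = -187 + 295 = 108)
√(n + Y(W)) = √(108 + 982) = √1090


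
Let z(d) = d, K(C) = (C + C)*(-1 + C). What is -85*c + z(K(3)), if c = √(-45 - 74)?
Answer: 12 - 85*I*√119 ≈ 12.0 - 927.24*I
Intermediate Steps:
K(C) = 2*C*(-1 + C) (K(C) = (2*C)*(-1 + C) = 2*C*(-1 + C))
c = I*√119 (c = √(-119) = I*√119 ≈ 10.909*I)
-85*c + z(K(3)) = -85*I*√119 + 2*3*(-1 + 3) = -85*I*√119 + 2*3*2 = -85*I*√119 + 12 = 12 - 85*I*√119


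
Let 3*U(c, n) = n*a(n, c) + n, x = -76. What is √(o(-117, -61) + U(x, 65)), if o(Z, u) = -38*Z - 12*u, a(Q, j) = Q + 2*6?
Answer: 2*√1717 ≈ 82.873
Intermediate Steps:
a(Q, j) = 12 + Q (a(Q, j) = Q + 12 = 12 + Q)
U(c, n) = n/3 + n*(12 + n)/3 (U(c, n) = (n*(12 + n) + n)/3 = (n + n*(12 + n))/3 = n/3 + n*(12 + n)/3)
√(o(-117, -61) + U(x, 65)) = √((-38*(-117) - 12*(-61)) + (⅓)*65*(13 + 65)) = √((4446 + 732) + (⅓)*65*78) = √(5178 + 1690) = √6868 = 2*√1717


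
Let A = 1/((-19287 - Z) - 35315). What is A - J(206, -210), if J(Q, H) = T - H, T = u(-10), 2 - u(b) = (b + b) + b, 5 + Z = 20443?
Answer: -18159681/75040 ≈ -242.00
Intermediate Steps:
Z = 20438 (Z = -5 + 20443 = 20438)
u(b) = 2 - 3*b (u(b) = 2 - ((b + b) + b) = 2 - (2*b + b) = 2 - 3*b)
T = 32 (T = 2 - 3*(-10) = 2 + 30 = 32)
A = -1/75040 (A = 1/((-19287 - 1*20438) - 35315) = 1/((-19287 - 20438) - 35315) = 1/(-39725 - 35315) = 1/(-75040) = -1/75040 ≈ -1.3326e-5)
J(Q, H) = 32 - H
A - J(206, -210) = -1/75040 - (32 - 1*(-210)) = -1/75040 - (32 + 210) = -1/75040 - 1*242 = -1/75040 - 242 = -18159681/75040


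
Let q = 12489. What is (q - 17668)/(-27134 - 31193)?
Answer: 5179/58327 ≈ 0.088792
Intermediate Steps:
(q - 17668)/(-27134 - 31193) = (12489 - 17668)/(-27134 - 31193) = -5179/(-58327) = -5179*(-1/58327) = 5179/58327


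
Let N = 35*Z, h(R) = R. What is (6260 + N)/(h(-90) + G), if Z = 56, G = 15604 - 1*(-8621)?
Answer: 548/1609 ≈ 0.34058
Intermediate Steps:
G = 24225 (G = 15604 + 8621 = 24225)
N = 1960 (N = 35*56 = 1960)
(6260 + N)/(h(-90) + G) = (6260 + 1960)/(-90 + 24225) = 8220/24135 = 8220*(1/24135) = 548/1609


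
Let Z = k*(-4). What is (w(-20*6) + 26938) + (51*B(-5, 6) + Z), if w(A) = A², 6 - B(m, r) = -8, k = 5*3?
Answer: 41992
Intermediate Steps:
k = 15
Z = -60 (Z = 15*(-4) = -60)
B(m, r) = 14 (B(m, r) = 6 - 1*(-8) = 6 + 8 = 14)
(w(-20*6) + 26938) + (51*B(-5, 6) + Z) = ((-20*6)² + 26938) + (51*14 - 60) = ((-120)² + 26938) + (714 - 60) = (14400 + 26938) + 654 = 41338 + 654 = 41992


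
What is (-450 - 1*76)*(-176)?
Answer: 92576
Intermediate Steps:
(-450 - 1*76)*(-176) = (-450 - 76)*(-176) = -526*(-176) = 92576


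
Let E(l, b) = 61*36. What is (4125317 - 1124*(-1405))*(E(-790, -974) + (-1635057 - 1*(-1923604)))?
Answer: 1658554200991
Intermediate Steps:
E(l, b) = 2196
(4125317 - 1124*(-1405))*(E(-790, -974) + (-1635057 - 1*(-1923604))) = (4125317 - 1124*(-1405))*(2196 + (-1635057 - 1*(-1923604))) = (4125317 + 1579220)*(2196 + (-1635057 + 1923604)) = 5704537*(2196 + 288547) = 5704537*290743 = 1658554200991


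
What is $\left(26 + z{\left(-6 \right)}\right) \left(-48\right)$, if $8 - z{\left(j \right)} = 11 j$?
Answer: $-4800$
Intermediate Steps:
$z{\left(j \right)} = 8 - 11 j$
$\left(26 + z{\left(-6 \right)}\right) \left(-48\right) = \left(26 + \left(8 - -66\right)\right) \left(-48\right) = \left(26 + \left(8 + 66\right)\right) \left(-48\right) = \left(26 + 74\right) \left(-48\right) = 100 \left(-48\right) = -4800$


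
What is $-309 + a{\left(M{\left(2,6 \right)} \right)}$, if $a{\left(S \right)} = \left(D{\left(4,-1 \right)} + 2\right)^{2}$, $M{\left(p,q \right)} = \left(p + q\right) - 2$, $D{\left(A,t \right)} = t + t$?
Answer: $-309$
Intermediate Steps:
$D{\left(A,t \right)} = 2 t$
$M{\left(p,q \right)} = -2 + p + q$
$a{\left(S \right)} = 0$ ($a{\left(S \right)} = \left(2 \left(-1\right) + 2\right)^{2} = \left(-2 + 2\right)^{2} = 0^{2} = 0$)
$-309 + a{\left(M{\left(2,6 \right)} \right)} = -309 + 0 = -309$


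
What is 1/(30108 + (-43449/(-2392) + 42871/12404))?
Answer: 7417592/223489232143 ≈ 3.3190e-5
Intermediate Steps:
1/(30108 + (-43449/(-2392) + 42871/12404)) = 1/(30108 + (-43449*(-1/2392) + 42871*(1/12404))) = 1/(30108 + (43449/2392 + 42871/12404)) = 1/(30108 + 160372207/7417592) = 1/(223489232143/7417592) = 7417592/223489232143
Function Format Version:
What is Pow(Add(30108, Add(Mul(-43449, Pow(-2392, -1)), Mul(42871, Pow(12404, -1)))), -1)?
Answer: Rational(7417592, 223489232143) ≈ 3.3190e-5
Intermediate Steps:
Pow(Add(30108, Add(Mul(-43449, Pow(-2392, -1)), Mul(42871, Pow(12404, -1)))), -1) = Pow(Add(30108, Add(Mul(-43449, Rational(-1, 2392)), Mul(42871, Rational(1, 12404)))), -1) = Pow(Add(30108, Add(Rational(43449, 2392), Rational(42871, 12404))), -1) = Pow(Add(30108, Rational(160372207, 7417592)), -1) = Pow(Rational(223489232143, 7417592), -1) = Rational(7417592, 223489232143)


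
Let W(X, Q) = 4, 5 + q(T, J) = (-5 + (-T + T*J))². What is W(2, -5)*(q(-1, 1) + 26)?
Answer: 184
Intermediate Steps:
q(T, J) = -5 + (-5 - T + J*T)² (q(T, J) = -5 + (-5 + (-T + T*J))² = -5 + (-5 + (-T + J*T))² = -5 + (-5 - T + J*T)²)
W(2, -5)*(q(-1, 1) + 26) = 4*((-5 + (5 - 1 - 1*1*(-1))²) + 26) = 4*((-5 + (5 - 1 + 1)²) + 26) = 4*((-5 + 5²) + 26) = 4*((-5 + 25) + 26) = 4*(20 + 26) = 4*46 = 184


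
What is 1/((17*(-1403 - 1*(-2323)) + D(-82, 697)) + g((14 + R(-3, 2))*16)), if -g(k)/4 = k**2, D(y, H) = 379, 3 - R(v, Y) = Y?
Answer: -1/214381 ≈ -4.6646e-6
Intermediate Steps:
R(v, Y) = 3 - Y
g(k) = -4*k**2
1/((17*(-1403 - 1*(-2323)) + D(-82, 697)) + g((14 + R(-3, 2))*16)) = 1/((17*(-1403 - 1*(-2323)) + 379) - 4*256*(14 + (3 - 1*2))**2) = 1/((17*(-1403 + 2323) + 379) - 4*256*(14 + (3 - 2))**2) = 1/((17*920 + 379) - 4*256*(14 + 1)**2) = 1/((15640 + 379) - 4*(15*16)**2) = 1/(16019 - 4*240**2) = 1/(16019 - 4*57600) = 1/(16019 - 230400) = 1/(-214381) = -1/214381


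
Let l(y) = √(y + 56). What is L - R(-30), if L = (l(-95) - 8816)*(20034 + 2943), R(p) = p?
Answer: -202565202 + 22977*I*√39 ≈ -2.0257e+8 + 1.4349e+5*I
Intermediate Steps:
l(y) = √(56 + y)
L = -202565232 + 22977*I*√39 (L = (√(56 - 95) - 8816)*(20034 + 2943) = (√(-39) - 8816)*22977 = (I*√39 - 8816)*22977 = (-8816 + I*√39)*22977 = -202565232 + 22977*I*√39 ≈ -2.0257e+8 + 1.4349e+5*I)
L - R(-30) = (-202565232 + 22977*I*√39) - 1*(-30) = (-202565232 + 22977*I*√39) + 30 = -202565202 + 22977*I*√39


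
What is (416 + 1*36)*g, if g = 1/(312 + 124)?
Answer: 113/109 ≈ 1.0367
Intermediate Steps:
g = 1/436 ≈ 0.0022936
(416 + 1*36)*g = (416 + 1*36)*(1/436) = (416 + 36)*(1/436) = 452*(1/436) = 113/109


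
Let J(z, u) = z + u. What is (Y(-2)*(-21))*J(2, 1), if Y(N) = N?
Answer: 126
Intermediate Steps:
J(z, u) = u + z
(Y(-2)*(-21))*J(2, 1) = (-2*(-21))*(1 + 2) = 42*3 = 126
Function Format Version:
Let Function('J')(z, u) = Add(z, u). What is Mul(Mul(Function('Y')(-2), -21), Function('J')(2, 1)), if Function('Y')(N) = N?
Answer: 126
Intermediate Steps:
Function('J')(z, u) = Add(u, z)
Mul(Mul(Function('Y')(-2), -21), Function('J')(2, 1)) = Mul(Mul(-2, -21), Add(1, 2)) = Mul(42, 3) = 126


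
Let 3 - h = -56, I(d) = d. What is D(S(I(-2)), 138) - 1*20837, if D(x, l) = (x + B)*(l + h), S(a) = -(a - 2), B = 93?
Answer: -1728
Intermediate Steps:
S(a) = 2 - a (S(a) = -(-2 + a) = 2 - a)
h = 59 (h = 3 - 1*(-56) = 3 + 56 = 59)
D(x, l) = (59 + l)*(93 + x) (D(x, l) = (x + 93)*(l + 59) = (93 + x)*(59 + l) = (59 + l)*(93 + x))
D(S(I(-2)), 138) - 1*20837 = (5487 + 59*(2 - 1*(-2)) + 93*138 + 138*(2 - 1*(-2))) - 1*20837 = (5487 + 59*(2 + 2) + 12834 + 138*(2 + 2)) - 20837 = (5487 + 59*4 + 12834 + 138*4) - 20837 = (5487 + 236 + 12834 + 552) - 20837 = 19109 - 20837 = -1728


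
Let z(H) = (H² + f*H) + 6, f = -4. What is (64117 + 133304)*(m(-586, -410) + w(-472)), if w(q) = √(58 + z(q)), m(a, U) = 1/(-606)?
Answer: -65807/202 + 789684*√14046 ≈ 9.3590e+7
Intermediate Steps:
m(a, U) = -1/606
z(H) = 6 + H² - 4*H (z(H) = (H² - 4*H) + 6 = 6 + H² - 4*H)
w(q) = √(64 + q² - 4*q) (w(q) = √(58 + (6 + q² - 4*q)) = √(64 + q² - 4*q))
(64117 + 133304)*(m(-586, -410) + w(-472)) = (64117 + 133304)*(-1/606 + √(64 + (-472)² - 4*(-472))) = 197421*(-1/606 + √(64 + 222784 + 1888)) = 197421*(-1/606 + √224736) = 197421*(-1/606 + 4*√14046) = -65807/202 + 789684*√14046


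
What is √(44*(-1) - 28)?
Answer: 6*I*√2 ≈ 8.4853*I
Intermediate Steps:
√(44*(-1) - 28) = √(-44 - 28) = √(-72) = 6*I*√2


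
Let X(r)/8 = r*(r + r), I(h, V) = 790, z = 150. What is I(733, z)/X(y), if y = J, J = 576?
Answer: 395/2654208 ≈ 0.00014882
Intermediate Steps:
y = 576
X(r) = 16*r² (X(r) = 8*(r*(r + r)) = 8*(r*(2*r)) = 8*(2*r²) = 16*r²)
I(733, z)/X(y) = 790/((16*576²)) = 790/((16*331776)) = 790/5308416 = 790*(1/5308416) = 395/2654208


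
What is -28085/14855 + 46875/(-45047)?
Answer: -392294624/133834637 ≈ -2.9312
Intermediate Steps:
-28085/14855 + 46875/(-45047) = -28085*1/14855 + 46875*(-1/45047) = -5617/2971 - 46875/45047 = -392294624/133834637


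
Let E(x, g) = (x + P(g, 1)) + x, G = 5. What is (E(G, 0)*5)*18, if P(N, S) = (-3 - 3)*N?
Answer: 900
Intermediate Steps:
P(N, S) = -6*N
E(x, g) = -6*g + 2*x (E(x, g) = (x - 6*g) + x = -6*g + 2*x)
(E(G, 0)*5)*18 = ((-6*0 + 2*5)*5)*18 = ((0 + 10)*5)*18 = (10*5)*18 = 50*18 = 900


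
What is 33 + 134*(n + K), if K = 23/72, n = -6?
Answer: -26215/36 ≈ -728.19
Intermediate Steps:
K = 23/72 (K = 23*(1/72) = 23/72 ≈ 0.31944)
33 + 134*(n + K) = 33 + 134*(-6 + 23/72) = 33 + 134*(-409/72) = 33 - 27403/36 = -26215/36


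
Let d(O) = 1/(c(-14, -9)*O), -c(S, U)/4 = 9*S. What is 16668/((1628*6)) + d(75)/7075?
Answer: 185733607907/108846045000 ≈ 1.7064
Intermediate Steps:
c(S, U) = -36*S
d(O) = 1/(504*O) (d(O) = 1/(((-36*(-14)))*O) = 1/(504*O))
16668/((1628*6)) + d(75)/7075 = 16668/((1628*6)) + ((1/504)/75)/7075 = 16668/9768 + ((1/504)*(1/75))*(1/7075) = 16668*(1/9768) + (1/37800)*(1/7075) = 1389/814 + 1/267435000 = 185733607907/108846045000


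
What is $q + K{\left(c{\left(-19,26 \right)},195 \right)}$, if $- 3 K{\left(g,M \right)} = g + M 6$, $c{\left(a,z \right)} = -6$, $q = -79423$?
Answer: $-79811$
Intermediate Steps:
$K{\left(g,M \right)} = - 2 M - \frac{g}{3}$ ($K{\left(g,M \right)} = - \frac{g + M 6}{3} = - \frac{g + 6 M}{3} = - 2 M - \frac{g}{3}$)
$q + K{\left(c{\left(-19,26 \right)},195 \right)} = -79423 - 388 = -79811$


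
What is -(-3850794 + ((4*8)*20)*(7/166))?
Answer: 319613662/83 ≈ 3.8508e+6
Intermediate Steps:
-(-3850794 + ((4*8)*20)*(7/166)) = -(-3850794 + (32*20)*(7*(1/166))) = -(-3850794 + 640*(7/166)) = -(-3850794 + 2240/83) = -1*(-319613662/83) = 319613662/83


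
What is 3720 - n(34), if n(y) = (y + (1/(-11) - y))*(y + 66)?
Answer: 41020/11 ≈ 3729.1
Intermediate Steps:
n(y) = -6 - y/11 (n(y) = (y + (-1/11 - y))*(66 + y) = -(66 + y)/11 = -6 - y/11)
3720 - n(34) = 3720 - (-6 - 1/11*34) = 3720 - (-6 - 34/11) = 3720 - 1*(-100/11) = 3720 + 100/11 = 41020/11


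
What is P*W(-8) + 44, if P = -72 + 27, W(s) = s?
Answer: 404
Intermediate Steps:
P = -45
P*W(-8) + 44 = -45*(-8) + 44 = 360 + 44 = 404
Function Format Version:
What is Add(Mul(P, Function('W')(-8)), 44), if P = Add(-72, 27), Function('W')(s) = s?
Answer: 404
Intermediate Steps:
P = -45
Add(Mul(P, Function('W')(-8)), 44) = Add(Mul(-45, -8), 44) = Add(360, 44) = 404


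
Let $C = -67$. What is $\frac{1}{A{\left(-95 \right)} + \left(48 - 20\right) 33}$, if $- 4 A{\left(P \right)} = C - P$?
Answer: $\frac{1}{917} \approx 0.0010905$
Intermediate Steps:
$A{\left(P \right)} = \frac{67}{4} + \frac{P}{4}$ ($A{\left(P \right)} = - \frac{-67 - P}{4} = \frac{67}{4} + \frac{P}{4}$)
$\frac{1}{A{\left(-95 \right)} + \left(48 - 20\right) 33} = \frac{1}{\left(\frac{67}{4} + \frac{1}{4} \left(-95\right)\right) + \left(48 - 20\right) 33} = \frac{1}{\left(\frac{67}{4} - \frac{95}{4}\right) + 28 \cdot 33} = \frac{1}{-7 + 924} = \frac{1}{917}$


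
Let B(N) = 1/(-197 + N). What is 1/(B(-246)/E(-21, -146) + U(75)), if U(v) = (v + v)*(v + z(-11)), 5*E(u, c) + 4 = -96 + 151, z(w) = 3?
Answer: 22593/264338095 ≈ 8.5470e-5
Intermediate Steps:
E(u, c) = 51/5 (E(u, c) = -4/5 + (-96 + 151)/5 = -4/5 + (1/5)*55 = -4/5 + 11 = 51/5)
U(v) = 2*v*(3 + v) (U(v) = (v + v)*(v + 3) = (2*v)*(3 + v) = 2*v*(3 + v))
1/(B(-246)/E(-21, -146) + U(75)) = 1/(1/((-197 - 246)*(51/5)) + 2*75*(3 + 75)) = 1/((5/51)/(-443) + 2*75*78) = 1/(-1/443*5/51 + 11700) = 1/(-5/22593 + 11700) = 1/(264338095/22593) = 22593/264338095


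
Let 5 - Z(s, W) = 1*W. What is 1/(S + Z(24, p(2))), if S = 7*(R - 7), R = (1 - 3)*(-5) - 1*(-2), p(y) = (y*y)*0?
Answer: 1/40 ≈ 0.025000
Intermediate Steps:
p(y) = 0 (p(y) = y²*0 = 0)
Z(s, W) = 5 - W
R = 12 (R = -2*(-5) + 2 = 10 + 2 = 12)
S = 35 (S = 7*(12 - 7) = 7*5 = 35)
1/(S + Z(24, p(2))) = 1/(35 + (5 - 1*0)) = 1/(35 + (5 + 0)) = 1/(35 + 5) = 1/40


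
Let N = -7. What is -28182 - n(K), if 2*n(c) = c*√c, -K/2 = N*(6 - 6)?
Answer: -28182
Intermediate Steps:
K = 0 (K = -(-14)*(6 - 6) = -(-14)*0 = -2*0 = 0)
n(c) = c^(3/2)/2 (n(c) = (c*√c)/2 = c^(3/2)/2)
-28182 - n(K) = -28182 - 0^(3/2)/2 = -28182 - 0/2 = -28182 - 1*0 = -28182 + 0 = -28182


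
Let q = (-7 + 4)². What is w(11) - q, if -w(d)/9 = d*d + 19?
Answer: -1269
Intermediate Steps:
q = 9 (q = (-3)² = 9)
w(d) = -171 - 9*d² (w(d) = -9*(d*d + 19) = -9*(d² + 19) = -9*(19 + d²) = -171 - 9*d²)
w(11) - q = (-171 - 9*11²) - 1*9 = (-171 - 9*121) - 9 = (-171 - 1089) - 9 = -1260 - 9 = -1269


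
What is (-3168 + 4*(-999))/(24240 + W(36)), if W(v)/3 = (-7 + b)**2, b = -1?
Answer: -597/2036 ≈ -0.29322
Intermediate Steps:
W(v) = 192 (W(v) = 3*(-7 - 1)**2 = 3*(-8)**2 = 3*64 = 192)
(-3168 + 4*(-999))/(24240 + W(36)) = (-3168 + 4*(-999))/(24240 + 192) = (-3168 - 3996)/24432 = -7164*1/24432 = -597/2036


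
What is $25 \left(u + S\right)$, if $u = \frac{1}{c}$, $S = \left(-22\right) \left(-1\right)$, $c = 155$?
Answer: $\frac{17055}{31} \approx 550.16$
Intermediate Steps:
$S = 22$
$u = \frac{1}{155} \approx 0.0064516$
$25 \left(u + S\right) = 25 \left(\frac{1}{155} + 22\right) = 25 \cdot \frac{3411}{155} = \frac{17055}{31}$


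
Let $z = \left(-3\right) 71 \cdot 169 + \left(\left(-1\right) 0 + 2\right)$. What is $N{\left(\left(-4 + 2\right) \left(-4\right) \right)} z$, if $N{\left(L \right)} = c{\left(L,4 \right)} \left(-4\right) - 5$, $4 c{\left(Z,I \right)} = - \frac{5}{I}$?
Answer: $\frac{539925}{4} \approx 1.3498 \cdot 10^{5}$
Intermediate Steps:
$c{\left(Z,I \right)} = - \frac{5}{4 I}$ ($c{\left(Z,I \right)} = \frac{\left(-5\right) \frac{1}{I}}{4} = - \frac{5}{4 I}$)
$z = -35995$ ($z = \left(-213\right) 169 + \left(0 + 2\right) = -35997 + 2 = -35995$)
$N{\left(L \right)} = - \frac{15}{4}$ ($N{\left(L \right)} = - \frac{5}{4 \cdot 4} \left(-4\right) - 5 = \left(- \frac{5}{4}\right) \frac{1}{4} \left(-4\right) - 5 = \left(- \frac{5}{16}\right) \left(-4\right) - 5 = \frac{5}{4} - 5 = - \frac{15}{4}$)
$N{\left(\left(-4 + 2\right) \left(-4\right) \right)} z = \left(- \frac{15}{4}\right) \left(-35995\right) = \frac{539925}{4}$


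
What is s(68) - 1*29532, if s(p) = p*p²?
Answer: 284900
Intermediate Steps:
s(p) = p³
s(68) - 1*29532 = 68³ - 1*29532 = 314432 - 29532 = 284900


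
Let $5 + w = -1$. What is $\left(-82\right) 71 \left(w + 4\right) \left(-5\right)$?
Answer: $-58220$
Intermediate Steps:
$w = -6$ ($w = -5 - 1 = -6$)
$\left(-82\right) 71 \left(w + 4\right) \left(-5\right) = \left(-82\right) 71 \left(-6 + 4\right) \left(-5\right) = - 5822 \left(\left(-2\right) \left(-5\right)\right) = \left(-5822\right) 10 = -58220$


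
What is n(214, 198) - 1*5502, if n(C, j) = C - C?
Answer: -5502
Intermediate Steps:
n(C, j) = 0
n(214, 198) - 1*5502 = 0 - 1*5502 = 0 - 5502 = -5502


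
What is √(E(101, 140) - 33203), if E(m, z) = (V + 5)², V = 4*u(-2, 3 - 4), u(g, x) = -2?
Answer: I*√33194 ≈ 182.19*I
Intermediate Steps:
V = -8 (V = 4*(-2) = -8)
E(m, z) = 9 (E(m, z) = (-8 + 5)² = (-3)² = 9)
√(E(101, 140) - 33203) = √(9 - 33203) = √(-33194) = I*√33194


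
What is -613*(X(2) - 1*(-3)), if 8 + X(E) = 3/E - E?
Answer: 6743/2 ≈ 3371.5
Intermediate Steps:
X(E) = -8 - E + 3/E (X(E) = -8 + (3/E - E) = -8 + (-E + 3/E) = -8 - E + 3/E)
-613*(X(2) - 1*(-3)) = -613*((-8 - 1*2 + 3/2) - 1*(-3)) = -613*((-8 - 2 + 3*(½)) + 3) = -613*((-8 - 2 + 3/2) + 3) = -613*(-17/2 + 3) = -613*(-11/2) = 6743/2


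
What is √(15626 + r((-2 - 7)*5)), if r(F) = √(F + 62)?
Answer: √(15626 + √17) ≈ 125.02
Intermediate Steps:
r(F) = √(62 + F)
√(15626 + r((-2 - 7)*5)) = √(15626 + √(62 + (-2 - 7)*5)) = √(15626 + √(62 - 9*5)) = √(15626 + √(62 - 45)) = √(15626 + √17)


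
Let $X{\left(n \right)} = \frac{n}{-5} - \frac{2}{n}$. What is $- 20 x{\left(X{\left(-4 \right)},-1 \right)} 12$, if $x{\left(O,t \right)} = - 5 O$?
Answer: $1560$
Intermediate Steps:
$X{\left(n \right)} = - \frac{2}{n} - \frac{n}{5}$ ($X{\left(n \right)} = n \left(- \frac{1}{5}\right) - \frac{2}{n} = - \frac{n}{5} - \frac{2}{n} = - \frac{2}{n} - \frac{n}{5}$)
$- 20 x{\left(X{\left(-4 \right)},-1 \right)} 12 = - 20 \left(- 5 \left(- \frac{2}{-4} - - \frac{4}{5}\right)\right) 12 = - 20 \left(- 5 \left(\left(-2\right) \left(- \frac{1}{4}\right) + \frac{4}{5}\right)\right) 12 = - 20 \left(- 5 \left(\frac{1}{2} + \frac{4}{5}\right)\right) 12 = - 20 \left(\left(-5\right) \frac{13}{10}\right) 12 = \left(-20\right) \left(- \frac{13}{2}\right) 12 = 130 \cdot 12 = 1560$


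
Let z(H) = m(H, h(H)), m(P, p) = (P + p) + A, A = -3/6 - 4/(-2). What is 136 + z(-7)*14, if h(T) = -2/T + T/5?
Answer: 217/5 ≈ 43.400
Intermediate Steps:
h(T) = -2/T + T/5 (h(T) = -2/T + T*(⅕) = -2/T + T/5)
A = 3/2 (A = -3*⅙ - 4*(-½) = -½ + 2 = 3/2 ≈ 1.5000)
m(P, p) = 3/2 + P + p (m(P, p) = (P + p) + 3/2 = 3/2 + P + p)
z(H) = 3/2 - 2/H + 6*H/5 (z(H) = 3/2 + H + (-2/H + H/5) = 3/2 - 2/H + 6*H/5)
136 + z(-7)*14 = 136 + (3/2 - 2/(-7) + (6/5)*(-7))*14 = 136 + (3/2 - 2*(-⅐) - 42/5)*14 = 136 + (3/2 + 2/7 - 42/5)*14 = 136 - 463/70*14 = 136 - 463/5 = 217/5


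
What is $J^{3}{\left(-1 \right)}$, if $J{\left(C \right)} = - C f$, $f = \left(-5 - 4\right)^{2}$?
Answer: $531441$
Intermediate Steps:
$f = 81$ ($f = \left(-9\right)^{2} = 81$)
$J{\left(C \right)} = - 81 C$ ($J{\left(C \right)} = - C 81 = - 81 C$)
$J^{3}{\left(-1 \right)} = \left(\left(-81\right) \left(-1\right)\right)^{3} = 81^{3} = 531441$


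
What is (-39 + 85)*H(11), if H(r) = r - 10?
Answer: 46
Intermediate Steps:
H(r) = -10 + r
(-39 + 85)*H(11) = (-39 + 85)*(-10 + 11) = 46*1 = 46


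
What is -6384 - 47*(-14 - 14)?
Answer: -5068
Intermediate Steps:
-6384 - 47*(-14 - 14) = -6384 - 47*(-28) = -6384 - 1*(-1316) = -6384 + 1316 = -5068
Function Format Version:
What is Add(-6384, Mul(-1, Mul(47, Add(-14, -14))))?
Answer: -5068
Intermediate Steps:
Add(-6384, Mul(-1, Mul(47, Add(-14, -14)))) = Add(-6384, Mul(-1, Mul(47, -28))) = Add(-6384, Mul(-1, -1316)) = Add(-6384, 1316) = -5068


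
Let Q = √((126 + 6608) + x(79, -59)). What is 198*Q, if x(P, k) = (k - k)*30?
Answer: 198*√6734 ≈ 16248.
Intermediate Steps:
x(P, k) = 0 (x(P, k) = 0*30 = 0)
Q = √6734 (Q = √((126 + 6608) + 0) = √(6734 + 0) = √6734 ≈ 82.061)
198*Q = 198*√6734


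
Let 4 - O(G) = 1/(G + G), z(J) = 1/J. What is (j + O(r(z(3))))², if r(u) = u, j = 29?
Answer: 3969/4 ≈ 992.25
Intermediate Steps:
z(J) = 1/J
O(G) = 4 - 1/(2*G) (O(G) = 4 - 1/(G + G) = 4 - 1/(2*G))
(j + O(r(z(3))))² = (29 + (4 - 1/(2*(1/3))))² = (29 + (4 - 1/(2*⅓)))² = (29 + (4 - ½*3))² = (29 + (4 - 3/2))² = (29 + 5/2)² = (63/2)² = 3969/4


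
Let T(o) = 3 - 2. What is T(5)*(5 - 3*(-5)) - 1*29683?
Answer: -29663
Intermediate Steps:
T(o) = 1
T(5)*(5 - 3*(-5)) - 1*29683 = 1*(5 - 3*(-5)) - 1*29683 = 1*(5 + 15) - 29683 = 1*20 - 29683 = 20 - 29683 = -29663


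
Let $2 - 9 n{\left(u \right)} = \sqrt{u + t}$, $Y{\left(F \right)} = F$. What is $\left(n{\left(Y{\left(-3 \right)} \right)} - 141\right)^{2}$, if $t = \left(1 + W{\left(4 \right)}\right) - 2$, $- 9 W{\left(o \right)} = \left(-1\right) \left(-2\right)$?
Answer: $\frac{\left(3801 + i \sqrt{38}\right)^{2}}{729} \approx 19818.0 + 64.282 i$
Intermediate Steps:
$W{\left(o \right)} = - \frac{2}{9}$ ($W{\left(o \right)} = - \frac{\left(-1\right) \left(-2\right)}{9} = \left(- \frac{1}{9}\right) 2 = - \frac{2}{9}$)
$t = - \frac{11}{9}$ ($t = \left(1 - \frac{2}{9}\right) - 2 = \frac{7}{9} - 2 = - \frac{11}{9} \approx -1.2222$)
$n{\left(u \right)} = \frac{2}{9} - \frac{\sqrt{- \frac{11}{9} + u}}{9}$ ($n{\left(u \right)} = \frac{2}{9} - \frac{\sqrt{u - \frac{11}{9}}}{9} = \frac{2}{9} - \frac{\sqrt{- \frac{11}{9} + u}}{9}$)
$\left(n{\left(Y{\left(-3 \right)} \right)} - 141\right)^{2} = \left(\left(\frac{2}{9} - \frac{\sqrt{-11 + 9 \left(-3\right)}}{27}\right) - 141\right)^{2} = \left(\left(\frac{2}{9} - \frac{\sqrt{-11 - 27}}{27}\right) - 141\right)^{2} = \left(\left(\frac{2}{9} - \frac{\sqrt{-38}}{27}\right) - 141\right)^{2} = \left(\left(\frac{2}{9} - \frac{i \sqrt{38}}{27}\right) - 141\right)^{2} = \left(- \frac{1267}{9} - \frac{i \sqrt{38}}{27}\right)^{2}$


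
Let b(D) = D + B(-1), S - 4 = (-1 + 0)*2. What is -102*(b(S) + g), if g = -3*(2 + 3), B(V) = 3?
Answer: 1020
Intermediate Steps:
S = 2 (S = 4 + (-1 + 0)*2 = 4 - 1*2 = 4 - 2 = 2)
g = -15 (g = -3*5 = -15)
b(D) = 3 + D (b(D) = D + 3 = 3 + D)
-102*(b(S) + g) = -102*((3 + 2) - 15) = -102*(5 - 15) = -102*(-10) = 1020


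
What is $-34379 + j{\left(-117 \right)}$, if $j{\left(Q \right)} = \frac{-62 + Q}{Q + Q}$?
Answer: $- \frac{8044507}{234} \approx -34378.0$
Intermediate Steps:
$j{\left(Q \right)} = \frac{-62 + Q}{2 Q}$
$-34379 + j{\left(-117 \right)} = -34379 + \frac{-62 - 117}{2 \left(-117\right)} = -34379 + \frac{1}{2} \left(- \frac{1}{117}\right) \left(-179\right) = -34379 + \frac{179}{234} = - \frac{8044507}{234}$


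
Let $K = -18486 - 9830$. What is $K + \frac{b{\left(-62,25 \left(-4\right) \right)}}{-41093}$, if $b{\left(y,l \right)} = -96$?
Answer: $- \frac{1163589292}{41093} \approx -28316.0$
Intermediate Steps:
$K = -28316$
$K + \frac{b{\left(-62,25 \left(-4\right) \right)}}{-41093} = -28316 - \frac{96}{-41093} = -28316 - - \frac{96}{41093} = -28316 + \frac{96}{41093} = - \frac{1163589292}{41093}$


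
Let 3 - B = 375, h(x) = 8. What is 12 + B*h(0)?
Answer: -2964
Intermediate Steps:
B = -372 (B = 3 - 1*375 = 3 - 375 = -372)
12 + B*h(0) = 12 - 372*8 = 12 - 2976 = -2964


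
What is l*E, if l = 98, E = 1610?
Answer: 157780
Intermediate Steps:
l*E = 98*1610 = 157780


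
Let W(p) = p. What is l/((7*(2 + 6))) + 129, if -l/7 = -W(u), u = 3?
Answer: 1035/8 ≈ 129.38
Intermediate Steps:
l = 21 (l = -(-7)*3 = -7*(-3) = 21)
l/((7*(2 + 6))) + 129 = 21/(7*(2 + 6)) + 129 = 21/(7*8) + 129 = 21/56 + 129 = (1/56)*21 + 129 = 3/8 + 129 = 1035/8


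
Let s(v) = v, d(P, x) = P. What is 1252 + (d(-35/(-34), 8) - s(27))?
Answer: 41685/34 ≈ 1226.0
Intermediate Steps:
1252 + (d(-35/(-34), 8) - s(27)) = 1252 + (-35/(-34) - 1*27) = 1252 + (-35*(-1/34) - 27) = 1252 + (35/34 - 27) = 1252 - 883/34 = 41685/34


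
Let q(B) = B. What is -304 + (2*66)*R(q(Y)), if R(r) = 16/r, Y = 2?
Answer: 752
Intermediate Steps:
-304 + (2*66)*R(q(Y)) = -304 + (2*66)*(16/2) = -304 + 132*(16*(½)) = -304 + 132*8 = -304 + 1056 = 752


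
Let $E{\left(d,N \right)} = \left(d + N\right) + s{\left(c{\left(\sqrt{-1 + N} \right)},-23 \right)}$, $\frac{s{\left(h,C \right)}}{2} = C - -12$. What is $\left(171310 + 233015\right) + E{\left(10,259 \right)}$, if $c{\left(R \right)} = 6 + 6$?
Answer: $404572$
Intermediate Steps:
$c{\left(R \right)} = 12$
$s{\left(h,C \right)} = 24 + 2 C$ ($s{\left(h,C \right)} = 2 \left(C - -12\right) = 2 \left(C + 12\right) = 2 \left(12 + C\right) = 24 + 2 C$)
$E{\left(d,N \right)} = -22 + N + d$ ($E{\left(d,N \right)} = \left(d + N\right) + \left(24 + 2 \left(-23\right)\right) = \left(N + d\right) + \left(24 - 46\right) = \left(N + d\right) - 22 = -22 + N + d$)
$\left(171310 + 233015\right) + E{\left(10,259 \right)} = \left(171310 + 233015\right) + \left(-22 + 259 + 10\right) = 404325 + 247 = 404572$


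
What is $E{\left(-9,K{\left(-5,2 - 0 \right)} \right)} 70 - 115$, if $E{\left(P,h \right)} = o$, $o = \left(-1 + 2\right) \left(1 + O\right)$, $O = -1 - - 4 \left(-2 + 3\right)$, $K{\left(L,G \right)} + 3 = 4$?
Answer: $165$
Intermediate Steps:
$K{\left(L,G \right)} = 1$ ($K{\left(L,G \right)} = -3 + 4 = 1$)
$O = 3$ ($O = -1 - \left(-4\right) 1 = -1 - -4 = -1 + 4 = 3$)
$o = 4$ ($o = \left(-1 + 2\right) \left(1 + 3\right) = 1 \cdot 4 = 4$)
$E{\left(P,h \right)} = 4$
$E{\left(-9,K{\left(-5,2 - 0 \right)} \right)} 70 - 115 = 4 \cdot 70 - 115 = 280 - 115 = 165$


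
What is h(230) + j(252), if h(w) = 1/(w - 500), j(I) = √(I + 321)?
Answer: -1/270 + √573 ≈ 23.934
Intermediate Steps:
j(I) = √(321 + I)
h(w) = 1/(-500 + w)
h(230) + j(252) = 1/(-500 + 230) + √(321 + 252) = 1/(-270) + √573 = -1/270 + √573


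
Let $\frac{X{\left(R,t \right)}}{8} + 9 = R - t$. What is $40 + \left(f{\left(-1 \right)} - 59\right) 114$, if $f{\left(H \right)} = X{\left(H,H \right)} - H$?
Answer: $-14780$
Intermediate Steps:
$X{\left(R,t \right)} = -72 - 8 t + 8 R$ ($X{\left(R,t \right)} = -72 + 8 \left(R - t\right) = -72 + \left(- 8 t + 8 R\right) = -72 - 8 t + 8 R$)
$f{\left(H \right)} = -72 - H$ ($f{\left(H \right)} = \left(-72 - 8 H + 8 H\right) - H = -72 - H$)
$40 + \left(f{\left(-1 \right)} - 59\right) 114 = 40 + \left(\left(-72 - -1\right) - 59\right) 114 = 40 + \left(\left(-72 + 1\right) - 59\right) 114 = 40 + \left(-71 - 59\right) 114 = 40 - 14820 = -14780$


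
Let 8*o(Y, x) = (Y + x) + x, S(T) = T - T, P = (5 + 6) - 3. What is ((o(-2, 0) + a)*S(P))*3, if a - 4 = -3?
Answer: 0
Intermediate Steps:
a = 1 (a = 4 - 3 = 1)
P = 8 (P = 11 - 3 = 8)
S(T) = 0
o(Y, x) = x/4 + Y/8 (o(Y, x) = ((Y + x) + x)/8 = (Y + 2*x)/8 = x/4 + Y/8)
((o(-2, 0) + a)*S(P))*3 = ((((1/4)*0 + (1/8)*(-2)) + 1)*0)*3 = (((0 - 1/4) + 1)*0)*3 = ((-1/4 + 1)*0)*3 = ((3/4)*0)*3 = 0*3 = 0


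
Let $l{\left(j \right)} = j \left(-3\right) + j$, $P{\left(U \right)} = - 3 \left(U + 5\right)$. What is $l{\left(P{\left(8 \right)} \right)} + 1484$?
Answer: $1562$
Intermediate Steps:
$P{\left(U \right)} = -15 - 3 U$ ($P{\left(U \right)} = - 3 \left(5 + U\right) = -15 - 3 U$)
$l{\left(j \right)} = - 2 j$ ($l{\left(j \right)} = - 3 j + j = - 2 j$)
$l{\left(P{\left(8 \right)} \right)} + 1484 = - 2 \left(-15 - 24\right) + 1484 = \left(-2\right) \left(-39\right) + 1484 = 78 + 1484 = 1562$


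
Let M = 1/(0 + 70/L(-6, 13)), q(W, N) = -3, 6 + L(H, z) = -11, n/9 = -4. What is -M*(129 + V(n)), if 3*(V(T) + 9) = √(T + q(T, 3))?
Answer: 204/7 + 17*I*√39/210 ≈ 29.143 + 0.50555*I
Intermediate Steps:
n = -36 (n = 9*(-4) = -36)
L(H, z) = -17 (L(H, z) = -6 - 11 = -17)
M = -17/70 (M = 1/(0 + 70/(-17)) = 1/(0 + 70*(-1/17)) = 1/(0 - 70/17) = 1/(-70/17) = -17/70 ≈ -0.24286)
V(T) = -9 + √(-3 + T)/3 (V(T) = -9 + √(T - 3)/3 = -9 + √(-3 + T)/3)
-M*(129 + V(n)) = -(-17)*(129 + (-9 + √(-3 - 36)/3))/70 = -(-17)*(129 + (-9 + √(-39)/3))/70 = -(-17)*(129 + (-9 + (I*√39)/3))/70 = -(-17)*(129 + (-9 + I*√39/3))/70 = -(-17)*(120 + I*√39/3)/70 = -(-204/7 - 17*I*√39/210) = 204/7 + 17*I*√39/210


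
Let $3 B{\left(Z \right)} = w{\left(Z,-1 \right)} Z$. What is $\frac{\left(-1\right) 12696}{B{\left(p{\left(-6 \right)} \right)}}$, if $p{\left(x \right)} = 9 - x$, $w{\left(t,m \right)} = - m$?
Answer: $- \frac{12696}{5} \approx -2539.2$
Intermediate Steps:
$B{\left(Z \right)} = \frac{Z}{3}$ ($B{\left(Z \right)} = \frac{\left(-1\right) \left(-1\right) Z}{3} = \frac{1 Z}{3} = \frac{Z}{3}$)
$\frac{\left(-1\right) 12696}{B{\left(p{\left(-6 \right)} \right)}} = \frac{\left(-1\right) 12696}{\frac{1}{3} \left(9 - -6\right)} = - \frac{12696}{\frac{1}{3} \left(9 + 6\right)} = - \frac{12696}{\frac{1}{3} \cdot 15} = - \frac{12696}{5}$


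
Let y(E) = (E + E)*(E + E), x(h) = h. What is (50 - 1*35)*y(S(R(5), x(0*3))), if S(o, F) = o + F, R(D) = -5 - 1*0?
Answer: 1500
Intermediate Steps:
R(D) = -5 (R(D) = -5 + 0 = -5)
S(o, F) = F + o
y(E) = 4*E² (y(E) = (2*E)*(2*E) = 4*E²)
(50 - 1*35)*y(S(R(5), x(0*3))) = (50 - 1*35)*(4*(0*3 - 5)²) = (50 - 35)*(4*(0 - 5)²) = 15*(4*(-5)²) = 15*(4*25) = 15*100 = 1500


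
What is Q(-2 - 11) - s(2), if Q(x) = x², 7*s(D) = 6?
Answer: 1177/7 ≈ 168.14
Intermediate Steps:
s(D) = 6/7 (s(D) = (⅐)*6 = 6/7)
Q(-2 - 11) - s(2) = (-2 - 11)² - 1*6/7 = (-13)² - 6/7 = 169 - 6/7 = 1177/7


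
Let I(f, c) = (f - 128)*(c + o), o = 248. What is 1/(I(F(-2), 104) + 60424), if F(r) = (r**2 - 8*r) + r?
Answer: 1/21704 ≈ 4.6074e-5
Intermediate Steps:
F(r) = r**2 - 7*r
I(f, c) = (-128 + f)*(248 + c) (I(f, c) = (f - 128)*(c + 248) = (-128 + f)*(248 + c))
1/(I(F(-2), 104) + 60424) = 1/((-31744 - 128*104 + 248*(-2*(-7 - 2)) + 104*(-2*(-7 - 2))) + 60424) = 1/((-31744 - 13312 + 248*(-2*(-9)) + 104*(-2*(-9))) + 60424) = 1/((-31744 - 13312 + 248*18 + 104*18) + 60424) = 1/((-31744 - 13312 + 4464 + 1872) + 60424) = 1/(-38720 + 60424) = 1/21704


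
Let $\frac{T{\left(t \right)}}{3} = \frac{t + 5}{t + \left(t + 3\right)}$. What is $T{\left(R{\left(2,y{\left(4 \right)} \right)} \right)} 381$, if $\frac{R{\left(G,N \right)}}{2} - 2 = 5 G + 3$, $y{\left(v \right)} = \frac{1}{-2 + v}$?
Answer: $635$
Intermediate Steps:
$R{\left(G,N \right)} = 10 + 10 G$ ($R{\left(G,N \right)} = 4 + 2 \left(5 G + 3\right) = 4 + 2 \left(3 + 5 G\right) = 4 + \left(6 + 10 G\right) = 10 + 10 G$)
$T{\left(t \right)} = \frac{3 \left(5 + t\right)}{3 + 2 t}$ ($T{\left(t \right)} = 3 \frac{t + 5}{t + \left(t + 3\right)} = 3 \frac{5 + t}{t + \left(3 + t\right)} = 3 \frac{5 + t}{3 + 2 t} = \frac{3 \left(5 + t\right)}{3 + 2 t}$)
$T{\left(R{\left(2,y{\left(4 \right)} \right)} \right)} 381 = \frac{3 \left(5 + \left(10 + 10 \cdot 2\right)\right)}{3 + 2 \left(10 + 10 \cdot 2\right)} 381 = \frac{3 \left(5 + \left(10 + 20\right)\right)}{3 + 2 \left(10 + 20\right)} 381 = \frac{3 \left(5 + 30\right)}{3 + 2 \cdot 30} \cdot 381 = 3 \frac{1}{3 + 60} \cdot 35 \cdot 381 = 3 \cdot \frac{1}{63} \cdot 35 \cdot 381 = \frac{5}{3} \cdot 381 = 635$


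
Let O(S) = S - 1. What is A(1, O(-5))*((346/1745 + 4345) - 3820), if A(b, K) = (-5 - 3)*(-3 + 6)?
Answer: -21995304/1745 ≈ -12605.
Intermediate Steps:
O(S) = -1 + S
A(b, K) = -24 (A(b, K) = -8*3 = -24)
A(1, O(-5))*((346/1745 + 4345) - 3820) = -24*((346/1745 + 4345) - 3820) = -24*(7582371/1745 - 3820) = -24*916471/1745 = -21995304/1745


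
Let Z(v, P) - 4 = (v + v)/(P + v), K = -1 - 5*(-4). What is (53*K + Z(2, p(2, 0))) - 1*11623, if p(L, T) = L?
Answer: -10611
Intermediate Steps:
K = 19 (K = -1 + 20 = 19)
Z(v, P) = 4 + 2*v/(P + v) (Z(v, P) = 4 + (v + v)/(P + v) = 4 + (2*v)/(P + v) = 4 + 2*v/(P + v))
(53*K + Z(2, p(2, 0))) - 1*11623 = (53*19 + 2*(2*2 + 3*2)/(2 + 2)) - 1*11623 = (1007 + 2*(4 + 6)/4) - 11623 = (1007 + 2*(¼)*10) - 11623 = (1007 + 5) - 11623 = 1012 - 11623 = -10611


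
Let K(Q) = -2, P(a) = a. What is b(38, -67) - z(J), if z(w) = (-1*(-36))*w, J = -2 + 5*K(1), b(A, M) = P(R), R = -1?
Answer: 431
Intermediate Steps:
b(A, M) = -1
J = -12 (J = -2 + 5*(-2) = -2 - 10 = -12)
z(w) = 36*w
b(38, -67) - z(J) = -1 - 36*(-12) = -1 - 1*(-432) = -1 + 432 = 431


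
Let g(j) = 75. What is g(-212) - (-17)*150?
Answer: 2625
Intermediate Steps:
g(-212) - (-17)*150 = 75 - (-17)*150 = 75 - 1*(-2550) = 75 + 2550 = 2625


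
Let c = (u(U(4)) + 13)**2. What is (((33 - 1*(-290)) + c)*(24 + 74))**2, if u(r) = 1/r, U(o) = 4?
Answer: 152781702129/64 ≈ 2.3872e+9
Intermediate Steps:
c = 2809/16 (c = (1/4 + 13)**2 = (53/4)**2 = 2809/16 ≈ 175.56)
(((33 - 1*(-290)) + c)*(24 + 74))**2 = (((33 - 1*(-290)) + 2809/16)*(24 + 74))**2 = (((33 + 290) + 2809/16)*98)**2 = ((323 + 2809/16)*98)**2 = ((7977/16)*98)**2 = (390873/8)**2 = 152781702129/64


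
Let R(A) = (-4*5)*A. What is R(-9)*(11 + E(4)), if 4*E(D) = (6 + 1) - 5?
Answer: 2070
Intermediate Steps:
E(D) = ½ (E(D) = ((6 + 1) - 5)/4 = (7 - 5)/4 = (¼)*2 = ½)
R(A) = -20*A
R(-9)*(11 + E(4)) = (-20*(-9))*(11 + ½) = 180*(23/2) = 2070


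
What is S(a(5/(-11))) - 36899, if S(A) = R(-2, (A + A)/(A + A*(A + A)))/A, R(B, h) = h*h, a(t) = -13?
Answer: -299804379/8125 ≈ -36899.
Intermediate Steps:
R(B, h) = h²
S(A) = 4*A/(A + 2*A²)² (S(A) = ((A + A)/(A + A*(A + A)))²/A = ((2*A)/(A + A*(2*A)))²/A = ((2*A)/(A + 2*A²))²/A = (2*A/(A + 2*A²))²/A = (4*A²/(A + 2*A²)²)/A = 4*A/(A + 2*A²)²)
S(a(5/(-11))) - 36899 = 4/(-13*(1 + 2*(-13))²) - 36899 = 4*(-1/13)/(1 - 26)² - 36899 = 4*(-1/13)/(-25)² - 36899 = 4*(-1/13)*(1/625) - 36899 = -4/8125 - 36899 = -299804379/8125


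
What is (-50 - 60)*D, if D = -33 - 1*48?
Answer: 8910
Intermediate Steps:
D = -81 (D = -33 - 48 = -81)
(-50 - 60)*D = (-50 - 60)*(-81) = -110*(-81) = 8910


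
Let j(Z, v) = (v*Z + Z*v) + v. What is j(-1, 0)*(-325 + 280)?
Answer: 0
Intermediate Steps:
j(Z, v) = v + 2*Z*v (j(Z, v) = (Z*v + Z*v) + v = 2*Z*v + v = v + 2*Z*v)
j(-1, 0)*(-325 + 280) = (0*(1 + 2*(-1)))*(-325 + 280) = (0*(1 - 2))*(-45) = (0*(-1))*(-45) = 0*(-45) = 0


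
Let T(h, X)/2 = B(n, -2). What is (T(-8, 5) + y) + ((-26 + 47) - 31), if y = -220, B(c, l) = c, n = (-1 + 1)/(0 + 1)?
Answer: -230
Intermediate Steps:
n = 0 (n = 0/1 = 0*1 = 0)
T(h, X) = 0 (T(h, X) = 2*0 = 0)
(T(-8, 5) + y) + ((-26 + 47) - 31) = (0 - 220) + ((-26 + 47) - 31) = -220 + (21 - 31) = -220 - 10 = -230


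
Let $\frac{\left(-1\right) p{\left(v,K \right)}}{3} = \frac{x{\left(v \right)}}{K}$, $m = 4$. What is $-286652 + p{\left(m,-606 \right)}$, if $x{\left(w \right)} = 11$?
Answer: $- \frac{57903693}{202} \approx -2.8665 \cdot 10^{5}$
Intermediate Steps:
$p{\left(v,K \right)} = - \frac{33}{K}$ ($p{\left(v,K \right)} = - 3 \frac{11}{K} = - \frac{33}{K}$)
$-286652 + p{\left(m,-606 \right)} = -286652 - \frac{33}{-606} = -286652 - - \frac{11}{202} = -286652 + \frac{11}{202} = - \frac{57903693}{202}$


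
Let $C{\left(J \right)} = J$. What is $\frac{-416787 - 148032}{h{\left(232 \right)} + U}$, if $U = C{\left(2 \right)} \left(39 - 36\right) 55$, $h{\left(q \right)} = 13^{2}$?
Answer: $- \frac{564819}{499} \approx -1131.9$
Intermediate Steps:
$h{\left(q \right)} = 169$
$U = 330$ ($U = 2 \left(39 - 36\right) 55 = 2 \cdot 3 \cdot 55 = 6 \cdot 55 = 330$)
$\frac{-416787 - 148032}{h{\left(232 \right)} + U} = \frac{-416787 - 148032}{169 + 330} = - \frac{564819}{499}$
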